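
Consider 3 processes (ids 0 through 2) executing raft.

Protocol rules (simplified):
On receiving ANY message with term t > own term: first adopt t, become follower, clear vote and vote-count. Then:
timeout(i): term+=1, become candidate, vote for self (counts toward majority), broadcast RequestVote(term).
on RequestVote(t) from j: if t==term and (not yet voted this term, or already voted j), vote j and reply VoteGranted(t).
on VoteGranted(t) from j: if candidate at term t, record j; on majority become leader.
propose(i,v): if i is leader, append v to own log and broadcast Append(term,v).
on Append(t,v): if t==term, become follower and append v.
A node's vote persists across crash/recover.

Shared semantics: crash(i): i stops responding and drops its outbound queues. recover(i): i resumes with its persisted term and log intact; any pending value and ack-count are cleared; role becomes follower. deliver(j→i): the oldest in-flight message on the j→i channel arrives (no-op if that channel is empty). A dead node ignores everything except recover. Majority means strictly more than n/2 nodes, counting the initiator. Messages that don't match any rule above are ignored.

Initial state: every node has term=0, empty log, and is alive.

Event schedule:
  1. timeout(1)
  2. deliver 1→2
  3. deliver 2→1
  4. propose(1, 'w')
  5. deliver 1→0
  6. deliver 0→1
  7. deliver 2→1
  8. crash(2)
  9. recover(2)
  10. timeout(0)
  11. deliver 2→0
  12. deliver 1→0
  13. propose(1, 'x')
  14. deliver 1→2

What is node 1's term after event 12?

1

e1 timeout(1): 1[cand,t=1,-]
e2 deliver 1→2: 2[foll,t=1,-]
e3 deliver 2→1: 1[lead,t=1,-]
e4 propose(1,'w'): 1[lead,t=1,w]
e5 deliver 1→0: 0[foll,t=1,-]
e6 deliver 0→1: ·
e7 deliver 2→1: ·
e8 crash(2): 2[✗foll,t=1,-]
e9 recover(2): 2[foll,t=1,-]
e10 timeout(0): 0[cand,t=2,-]
e11 deliver 2→0: ·
e12 deliver 1→0: ·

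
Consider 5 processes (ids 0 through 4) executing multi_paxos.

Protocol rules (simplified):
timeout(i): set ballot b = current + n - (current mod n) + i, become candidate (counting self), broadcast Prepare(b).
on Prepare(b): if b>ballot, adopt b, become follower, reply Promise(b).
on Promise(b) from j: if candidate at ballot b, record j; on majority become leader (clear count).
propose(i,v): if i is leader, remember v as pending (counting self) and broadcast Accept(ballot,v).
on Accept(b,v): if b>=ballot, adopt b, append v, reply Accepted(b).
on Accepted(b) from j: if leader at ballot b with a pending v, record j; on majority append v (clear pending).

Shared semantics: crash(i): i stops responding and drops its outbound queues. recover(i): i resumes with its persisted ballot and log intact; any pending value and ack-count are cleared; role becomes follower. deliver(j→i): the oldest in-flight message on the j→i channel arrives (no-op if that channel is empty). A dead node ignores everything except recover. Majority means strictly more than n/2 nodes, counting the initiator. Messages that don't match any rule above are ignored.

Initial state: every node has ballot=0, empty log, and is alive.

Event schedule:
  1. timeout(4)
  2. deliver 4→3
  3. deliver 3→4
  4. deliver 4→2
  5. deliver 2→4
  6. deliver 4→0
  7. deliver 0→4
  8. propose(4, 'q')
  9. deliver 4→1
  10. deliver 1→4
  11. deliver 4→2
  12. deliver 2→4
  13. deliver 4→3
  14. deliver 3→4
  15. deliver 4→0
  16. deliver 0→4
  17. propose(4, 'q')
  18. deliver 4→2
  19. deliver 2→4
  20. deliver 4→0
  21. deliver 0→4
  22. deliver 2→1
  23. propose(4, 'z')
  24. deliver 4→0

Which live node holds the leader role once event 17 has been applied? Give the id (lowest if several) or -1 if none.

step 1 timeout(4): 4={cand,b=9,log=-}
step 2 deliver 4→3: 3={foll,b=9,log=-}
step 3 deliver 3→4: —
step 4 deliver 4→2: 2={foll,b=9,log=-}
step 5 deliver 2→4: 4={lead,b=9,log=-}
step 6 deliver 4→0: 0={foll,b=9,log=-}
step 7 deliver 0→4: —
step 8 propose(4,'q'): —
step 9 deliver 4→1: 1={foll,b=9,log=-}
step 10 deliver 1→4: —
step 11 deliver 4→2: 2={foll,b=9,log=q}
step 12 deliver 2→4: —
step 13 deliver 4→3: 3={foll,b=9,log=q}
step 14 deliver 3→4: 4={lead,b=9,log=q}
step 15 deliver 4→0: 0={foll,b=9,log=q}
step 16 deliver 0→4: —
step 17 propose(4,'q'): —

4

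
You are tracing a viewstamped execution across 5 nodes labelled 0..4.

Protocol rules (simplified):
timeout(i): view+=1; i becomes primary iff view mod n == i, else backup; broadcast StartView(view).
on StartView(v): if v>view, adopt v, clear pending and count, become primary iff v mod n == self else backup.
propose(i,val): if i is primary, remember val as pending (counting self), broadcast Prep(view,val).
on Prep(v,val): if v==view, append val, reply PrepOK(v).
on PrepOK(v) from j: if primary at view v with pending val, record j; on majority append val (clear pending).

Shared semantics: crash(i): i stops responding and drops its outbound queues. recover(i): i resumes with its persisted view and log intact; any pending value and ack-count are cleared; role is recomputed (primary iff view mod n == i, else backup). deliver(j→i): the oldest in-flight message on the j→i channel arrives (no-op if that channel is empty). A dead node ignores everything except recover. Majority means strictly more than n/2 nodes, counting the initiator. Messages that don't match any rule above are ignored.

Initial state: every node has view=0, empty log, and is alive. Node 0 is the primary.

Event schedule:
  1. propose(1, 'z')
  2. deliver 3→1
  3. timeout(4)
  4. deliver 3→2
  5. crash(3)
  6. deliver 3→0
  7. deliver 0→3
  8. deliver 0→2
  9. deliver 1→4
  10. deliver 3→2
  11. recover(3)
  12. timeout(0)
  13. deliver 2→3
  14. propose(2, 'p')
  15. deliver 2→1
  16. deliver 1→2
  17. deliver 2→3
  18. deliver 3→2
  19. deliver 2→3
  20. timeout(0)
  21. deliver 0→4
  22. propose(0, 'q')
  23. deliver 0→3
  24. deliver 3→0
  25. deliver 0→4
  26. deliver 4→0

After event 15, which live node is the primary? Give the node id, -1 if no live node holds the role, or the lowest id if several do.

e1 propose(1,'z'): ·
e2 deliver 3→1: ·
e3 timeout(4): 4[back,v=1,-]
e4 deliver 3→2: ·
e5 crash(3): 3[✗back,v=0,-]
e6 deliver 3→0: ·
e7 deliver 0→3: ·
e8 deliver 0→2: ·
e9 deliver 1→4: ·
e10 deliver 3→2: ·
e11 recover(3): 3[back,v=0,-]
e12 timeout(0): 0[back,v=1,-]
e13 deliver 2→3: ·
e14 propose(2,'p'): ·
e15 deliver 2→1: ·

-1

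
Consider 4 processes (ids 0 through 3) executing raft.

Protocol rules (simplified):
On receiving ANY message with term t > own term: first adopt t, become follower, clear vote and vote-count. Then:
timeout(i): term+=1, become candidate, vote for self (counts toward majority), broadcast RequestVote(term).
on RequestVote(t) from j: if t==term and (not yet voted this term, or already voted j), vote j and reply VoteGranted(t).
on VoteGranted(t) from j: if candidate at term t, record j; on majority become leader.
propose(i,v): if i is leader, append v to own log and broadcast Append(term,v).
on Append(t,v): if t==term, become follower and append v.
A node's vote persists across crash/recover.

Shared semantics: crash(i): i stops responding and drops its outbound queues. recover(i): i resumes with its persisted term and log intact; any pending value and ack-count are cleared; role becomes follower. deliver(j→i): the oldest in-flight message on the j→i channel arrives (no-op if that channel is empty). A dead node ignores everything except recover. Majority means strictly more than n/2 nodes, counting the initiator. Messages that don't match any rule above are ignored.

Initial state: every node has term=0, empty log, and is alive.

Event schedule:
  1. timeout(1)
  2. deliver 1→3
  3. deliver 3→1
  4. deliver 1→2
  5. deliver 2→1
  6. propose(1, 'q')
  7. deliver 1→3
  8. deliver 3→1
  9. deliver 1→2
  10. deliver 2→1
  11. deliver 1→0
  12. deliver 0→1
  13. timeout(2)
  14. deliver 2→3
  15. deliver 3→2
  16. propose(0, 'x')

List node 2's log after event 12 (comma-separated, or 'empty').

q

e1 timeout(1): 1[cand,t=1,-]
e2 deliver 1→3: 3[foll,t=1,-]
e3 deliver 3→1: ·
e4 deliver 1→2: 2[foll,t=1,-]
e5 deliver 2→1: 1[lead,t=1,-]
e6 propose(1,'q'): 1[lead,t=1,q]
e7 deliver 1→3: 3[foll,t=1,q]
e8 deliver 3→1: ·
e9 deliver 1→2: 2[foll,t=1,q]
e10 deliver 2→1: ·
e11 deliver 1→0: 0[foll,t=1,-]
e12 deliver 0→1: ·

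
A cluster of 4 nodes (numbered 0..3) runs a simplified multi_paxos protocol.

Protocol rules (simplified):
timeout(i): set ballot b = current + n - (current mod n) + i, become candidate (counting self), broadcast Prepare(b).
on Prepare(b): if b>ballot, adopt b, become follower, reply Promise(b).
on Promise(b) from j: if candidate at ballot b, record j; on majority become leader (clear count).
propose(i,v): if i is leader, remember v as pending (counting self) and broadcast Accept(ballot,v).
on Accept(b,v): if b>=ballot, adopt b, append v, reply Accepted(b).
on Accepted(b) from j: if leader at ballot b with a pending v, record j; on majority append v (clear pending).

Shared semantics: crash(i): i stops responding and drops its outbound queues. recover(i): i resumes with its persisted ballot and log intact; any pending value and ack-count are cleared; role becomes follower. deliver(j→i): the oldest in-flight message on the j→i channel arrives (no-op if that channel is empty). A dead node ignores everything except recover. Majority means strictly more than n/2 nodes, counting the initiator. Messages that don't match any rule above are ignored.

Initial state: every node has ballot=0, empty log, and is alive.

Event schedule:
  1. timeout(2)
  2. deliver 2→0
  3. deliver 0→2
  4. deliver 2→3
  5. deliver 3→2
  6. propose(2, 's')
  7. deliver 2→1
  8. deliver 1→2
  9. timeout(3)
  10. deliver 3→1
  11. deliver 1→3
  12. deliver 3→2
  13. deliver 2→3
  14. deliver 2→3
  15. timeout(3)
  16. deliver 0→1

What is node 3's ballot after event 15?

15

step 1 timeout(2): 2={cand,b=6,log=-}
step 2 deliver 2→0: 0={foll,b=6,log=-}
step 3 deliver 0→2: —
step 4 deliver 2→3: 3={foll,b=6,log=-}
step 5 deliver 3→2: 2={lead,b=6,log=-}
step 6 propose(2,'s'): —
step 7 deliver 2→1: 1={foll,b=6,log=-}
step 8 deliver 1→2: —
step 9 timeout(3): 3={cand,b=11,log=-}
step 10 deliver 3→1: 1={foll,b=11,log=-}
step 11 deliver 1→3: —
step 12 deliver 3→2: 2={foll,b=11,log=-}
step 13 deliver 2→3: —
step 14 deliver 2→3: 3={lead,b=11,log=-}
step 15 timeout(3): 3={cand,b=15,log=-}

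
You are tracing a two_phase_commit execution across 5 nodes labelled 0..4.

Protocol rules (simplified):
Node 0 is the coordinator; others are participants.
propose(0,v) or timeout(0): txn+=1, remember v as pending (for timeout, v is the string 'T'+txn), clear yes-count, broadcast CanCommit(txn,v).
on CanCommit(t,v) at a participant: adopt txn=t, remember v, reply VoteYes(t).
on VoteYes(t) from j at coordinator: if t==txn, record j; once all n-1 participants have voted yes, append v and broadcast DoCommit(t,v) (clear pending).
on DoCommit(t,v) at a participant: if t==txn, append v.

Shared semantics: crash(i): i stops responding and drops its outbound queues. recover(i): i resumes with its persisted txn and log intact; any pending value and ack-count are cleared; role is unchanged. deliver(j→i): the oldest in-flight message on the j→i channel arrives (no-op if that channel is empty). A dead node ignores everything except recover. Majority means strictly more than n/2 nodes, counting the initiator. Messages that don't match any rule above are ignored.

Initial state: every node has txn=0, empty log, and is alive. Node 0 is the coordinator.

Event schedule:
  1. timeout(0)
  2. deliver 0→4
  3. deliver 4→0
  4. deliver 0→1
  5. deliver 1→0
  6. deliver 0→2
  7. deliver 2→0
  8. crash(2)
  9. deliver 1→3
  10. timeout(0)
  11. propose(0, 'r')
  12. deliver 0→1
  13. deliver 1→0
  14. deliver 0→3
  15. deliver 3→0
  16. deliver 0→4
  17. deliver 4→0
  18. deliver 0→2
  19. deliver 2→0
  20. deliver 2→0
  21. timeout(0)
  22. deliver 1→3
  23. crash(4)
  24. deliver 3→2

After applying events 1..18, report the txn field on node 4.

after 1 — timeout(0): n0:coor/t1/[-]
after 2 — deliver 0→4: n4:part/t1/[-]
after 3 — deliver 4→0: ·
after 4 — deliver 0→1: n1:part/t1/[-]
after 5 — deliver 1→0: ·
after 6 — deliver 0→2: n2:part/t1/[-]
after 7 — deliver 2→0: ·
after 8 — crash(2): n2:✗part/t1/[-]
after 9 — deliver 1→3: ·
after 10 — timeout(0): n0:coor/t2/[-]
after 11 — propose(0,'r'): n0:coor/t3/[-]
after 12 — deliver 0→1: n1:part/t2/[-]
after 13 — deliver 1→0: ·
after 14 — deliver 0→3: n3:part/t1/[-]
after 15 — deliver 3→0: ·
after 16 — deliver 0→4: n4:part/t2/[-]
after 17 — deliver 4→0: ·
after 18 — deliver 0→2: ·

2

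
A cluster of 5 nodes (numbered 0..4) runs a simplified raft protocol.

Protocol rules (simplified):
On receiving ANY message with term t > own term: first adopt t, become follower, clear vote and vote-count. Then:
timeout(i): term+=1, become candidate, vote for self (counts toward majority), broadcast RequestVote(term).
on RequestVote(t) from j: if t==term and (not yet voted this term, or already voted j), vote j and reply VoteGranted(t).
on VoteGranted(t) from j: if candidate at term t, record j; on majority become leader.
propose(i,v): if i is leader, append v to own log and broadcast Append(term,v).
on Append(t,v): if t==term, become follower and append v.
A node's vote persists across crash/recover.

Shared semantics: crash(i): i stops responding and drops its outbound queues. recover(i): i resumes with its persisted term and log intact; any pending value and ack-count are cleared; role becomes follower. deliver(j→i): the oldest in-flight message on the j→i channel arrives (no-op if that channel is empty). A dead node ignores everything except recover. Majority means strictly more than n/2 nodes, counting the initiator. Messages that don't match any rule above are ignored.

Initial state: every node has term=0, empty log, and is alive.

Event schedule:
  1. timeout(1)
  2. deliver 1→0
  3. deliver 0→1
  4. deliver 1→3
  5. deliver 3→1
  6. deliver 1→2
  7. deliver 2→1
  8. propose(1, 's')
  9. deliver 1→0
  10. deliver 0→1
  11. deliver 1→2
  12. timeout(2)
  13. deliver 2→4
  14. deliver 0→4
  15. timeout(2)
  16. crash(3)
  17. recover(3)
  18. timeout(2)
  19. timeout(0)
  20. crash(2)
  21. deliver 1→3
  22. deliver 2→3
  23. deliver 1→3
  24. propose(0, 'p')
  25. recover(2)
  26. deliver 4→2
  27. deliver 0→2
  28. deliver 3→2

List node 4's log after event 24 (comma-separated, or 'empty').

empty

1. timeout(1):  <1:cand t1 ->
2. deliver 1→0:  <0:foll t1 ->
3. deliver 0→1:  nop
4. deliver 1→3:  <3:foll t1 ->
5. deliver 3→1:  <1:lead t1 ->
6. deliver 1→2:  <2:foll t1 ->
7. deliver 2→1:  nop
8. propose(1,'s'):  <1:lead t1 s>
9. deliver 1→0:  <0:foll t1 s>
10. deliver 0→1:  nop
11. deliver 1→2:  <2:foll t1 s>
12. timeout(2):  <2:cand t2 s>
13. deliver 2→4:  <4:foll t2 ->
14. deliver 0→4:  nop
15. timeout(2):  <2:cand t3 s>
16. crash(3):  <3:✗foll t1 ->
17. recover(3):  <3:foll t1 ->
18. timeout(2):  <2:cand t4 s>
19. timeout(0):  <0:cand t2 s>
20. crash(2):  <2:✗cand t4 s>
21. deliver 1→3:  <3:foll t1 s>
22. deliver 2→3:  nop
23. deliver 1→3:  nop
24. propose(0,'p'):  nop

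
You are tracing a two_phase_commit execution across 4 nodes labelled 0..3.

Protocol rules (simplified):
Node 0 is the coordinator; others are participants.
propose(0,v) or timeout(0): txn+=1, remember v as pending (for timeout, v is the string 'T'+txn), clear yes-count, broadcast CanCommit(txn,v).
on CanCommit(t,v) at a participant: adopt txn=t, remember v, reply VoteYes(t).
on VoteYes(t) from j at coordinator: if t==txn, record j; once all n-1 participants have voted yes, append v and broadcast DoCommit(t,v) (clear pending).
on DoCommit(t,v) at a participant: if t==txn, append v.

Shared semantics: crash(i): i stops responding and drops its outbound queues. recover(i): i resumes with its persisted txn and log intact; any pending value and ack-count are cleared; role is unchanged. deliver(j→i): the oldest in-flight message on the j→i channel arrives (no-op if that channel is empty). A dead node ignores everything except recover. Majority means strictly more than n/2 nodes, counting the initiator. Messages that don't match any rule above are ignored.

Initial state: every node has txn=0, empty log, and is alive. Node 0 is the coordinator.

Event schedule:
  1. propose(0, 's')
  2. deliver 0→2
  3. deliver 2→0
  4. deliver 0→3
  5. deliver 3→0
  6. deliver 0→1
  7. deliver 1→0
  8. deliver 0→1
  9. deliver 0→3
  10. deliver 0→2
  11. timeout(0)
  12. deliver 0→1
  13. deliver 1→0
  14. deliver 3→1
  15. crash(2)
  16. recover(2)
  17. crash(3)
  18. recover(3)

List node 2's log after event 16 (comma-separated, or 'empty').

e1 propose(0,'s'): 0[coor,t=1,-]
e2 deliver 0→2: 2[part,t=1,-]
e3 deliver 2→0: ·
e4 deliver 0→3: 3[part,t=1,-]
e5 deliver 3→0: ·
e6 deliver 0→1: 1[part,t=1,-]
e7 deliver 1→0: 0[coor,t=1,s]
e8 deliver 0→1: 1[part,t=1,s]
e9 deliver 0→3: 3[part,t=1,s]
e10 deliver 0→2: 2[part,t=1,s]
e11 timeout(0): 0[coor,t=2,s]
e12 deliver 0→1: 1[part,t=2,s]
e13 deliver 1→0: ·
e14 deliver 3→1: ·
e15 crash(2): 2[✗part,t=1,s]
e16 recover(2): 2[part,t=1,s]

s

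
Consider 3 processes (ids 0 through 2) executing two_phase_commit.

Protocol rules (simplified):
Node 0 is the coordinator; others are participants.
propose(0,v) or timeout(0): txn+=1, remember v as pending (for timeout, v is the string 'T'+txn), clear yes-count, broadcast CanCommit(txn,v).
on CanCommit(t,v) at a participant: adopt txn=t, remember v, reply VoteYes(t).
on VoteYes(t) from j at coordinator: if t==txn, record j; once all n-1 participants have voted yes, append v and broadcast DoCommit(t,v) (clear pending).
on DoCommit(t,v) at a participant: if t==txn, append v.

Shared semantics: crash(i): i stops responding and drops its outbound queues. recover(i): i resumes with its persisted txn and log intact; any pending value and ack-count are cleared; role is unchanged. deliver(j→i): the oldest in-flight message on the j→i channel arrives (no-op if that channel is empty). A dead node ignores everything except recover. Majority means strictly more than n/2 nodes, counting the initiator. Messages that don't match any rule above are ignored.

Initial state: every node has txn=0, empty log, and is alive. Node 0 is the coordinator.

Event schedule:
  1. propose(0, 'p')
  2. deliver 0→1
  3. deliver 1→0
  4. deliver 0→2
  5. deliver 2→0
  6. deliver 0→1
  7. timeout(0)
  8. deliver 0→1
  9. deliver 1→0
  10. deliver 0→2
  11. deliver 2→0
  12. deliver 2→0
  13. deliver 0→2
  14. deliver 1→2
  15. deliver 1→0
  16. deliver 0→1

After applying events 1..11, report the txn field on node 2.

1. propose(0,'p'):  <0:coor t1 ->
2. deliver 0→1:  <1:part t1 ->
3. deliver 1→0:  nop
4. deliver 0→2:  <2:part t1 ->
5. deliver 2→0:  <0:coor t1 p>
6. deliver 0→1:  <1:part t1 p>
7. timeout(0):  <0:coor t2 p>
8. deliver 0→1:  <1:part t2 p>
9. deliver 1→0:  nop
10. deliver 0→2:  <2:part t1 p>
11. deliver 2→0:  nop

1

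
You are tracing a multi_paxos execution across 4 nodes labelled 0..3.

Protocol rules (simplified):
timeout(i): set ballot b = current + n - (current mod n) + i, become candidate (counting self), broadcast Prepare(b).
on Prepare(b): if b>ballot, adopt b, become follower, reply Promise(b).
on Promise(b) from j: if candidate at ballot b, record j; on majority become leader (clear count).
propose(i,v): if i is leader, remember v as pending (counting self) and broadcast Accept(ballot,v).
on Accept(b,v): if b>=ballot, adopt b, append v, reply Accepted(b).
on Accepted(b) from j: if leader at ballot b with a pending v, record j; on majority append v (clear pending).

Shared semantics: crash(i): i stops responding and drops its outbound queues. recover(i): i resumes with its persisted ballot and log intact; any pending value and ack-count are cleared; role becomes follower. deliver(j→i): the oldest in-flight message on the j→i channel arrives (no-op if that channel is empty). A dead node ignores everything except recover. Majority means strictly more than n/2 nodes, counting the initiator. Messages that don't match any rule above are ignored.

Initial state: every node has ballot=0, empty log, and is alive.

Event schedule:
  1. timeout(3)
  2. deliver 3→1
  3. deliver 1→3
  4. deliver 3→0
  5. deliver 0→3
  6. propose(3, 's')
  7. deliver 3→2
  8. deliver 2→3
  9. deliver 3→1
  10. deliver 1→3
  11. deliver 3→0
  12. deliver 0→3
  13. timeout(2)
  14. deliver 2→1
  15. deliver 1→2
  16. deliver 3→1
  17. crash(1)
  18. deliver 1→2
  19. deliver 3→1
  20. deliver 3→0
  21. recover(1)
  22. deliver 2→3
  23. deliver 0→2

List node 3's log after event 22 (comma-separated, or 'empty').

s

1. timeout(3):  <3:cand b7 ->
2. deliver 3→1:  <1:foll b7 ->
3. deliver 1→3:  nop
4. deliver 3→0:  <0:foll b7 ->
5. deliver 0→3:  <3:lead b7 ->
6. propose(3,'s'):  nop
7. deliver 3→2:  <2:foll b7 ->
8. deliver 2→3:  nop
9. deliver 3→1:  <1:foll b7 s>
10. deliver 1→3:  nop
11. deliver 3→0:  <0:foll b7 s>
12. deliver 0→3:  <3:lead b7 s>
13. timeout(2):  <2:cand b10 ->
14. deliver 2→1:  <1:foll b10 s>
15. deliver 1→2:  nop
16. deliver 3→1:  nop
17. crash(1):  <1:✗foll b10 s>
18. deliver 1→2:  nop
19. deliver 3→1:  nop
20. deliver 3→0:  nop
21. recover(1):  <1:foll b10 s>
22. deliver 2→3:  <3:foll b10 s>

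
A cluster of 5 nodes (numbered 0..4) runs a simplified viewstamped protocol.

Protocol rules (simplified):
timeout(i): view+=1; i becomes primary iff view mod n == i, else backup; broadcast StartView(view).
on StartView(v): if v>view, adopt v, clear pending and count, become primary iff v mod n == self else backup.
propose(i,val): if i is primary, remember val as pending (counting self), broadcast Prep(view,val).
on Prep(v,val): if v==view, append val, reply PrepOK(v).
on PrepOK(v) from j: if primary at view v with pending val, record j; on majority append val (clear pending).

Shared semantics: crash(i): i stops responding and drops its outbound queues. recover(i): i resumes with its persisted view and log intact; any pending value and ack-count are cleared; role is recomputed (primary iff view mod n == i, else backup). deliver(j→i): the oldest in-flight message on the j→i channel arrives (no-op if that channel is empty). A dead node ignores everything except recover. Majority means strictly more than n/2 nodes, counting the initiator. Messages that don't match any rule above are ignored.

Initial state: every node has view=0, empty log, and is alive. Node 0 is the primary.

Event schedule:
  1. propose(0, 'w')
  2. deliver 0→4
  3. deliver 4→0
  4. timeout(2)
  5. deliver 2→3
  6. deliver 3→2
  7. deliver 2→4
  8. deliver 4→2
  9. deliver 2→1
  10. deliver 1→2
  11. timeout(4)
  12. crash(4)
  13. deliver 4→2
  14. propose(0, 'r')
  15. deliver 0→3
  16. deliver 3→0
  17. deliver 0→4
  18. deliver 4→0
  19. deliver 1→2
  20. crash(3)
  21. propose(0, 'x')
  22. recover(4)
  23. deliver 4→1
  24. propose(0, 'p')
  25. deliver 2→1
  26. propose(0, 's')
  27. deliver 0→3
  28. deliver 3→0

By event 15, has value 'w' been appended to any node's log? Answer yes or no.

yes

after 1 — propose(0,'w'): ·
after 2 — deliver 0→4: n4:back/v0/[w]
after 3 — deliver 4→0: ·
after 4 — timeout(2): n2:back/v1/[-]
after 5 — deliver 2→3: n3:back/v1/[-]
after 6 — deliver 3→2: ·
after 7 — deliver 2→4: n4:back/v1/[w]
after 8 — deliver 4→2: ·
after 9 — deliver 2→1: n1:prim/v1/[-]
after 10 — deliver 1→2: ·
after 11 — timeout(4): n4:back/v2/[w]
after 12 — crash(4): n4:✗back/v2/[w]
after 13 — deliver 4→2: ·
after 14 — propose(0,'r'): ·
after 15 — deliver 0→3: ·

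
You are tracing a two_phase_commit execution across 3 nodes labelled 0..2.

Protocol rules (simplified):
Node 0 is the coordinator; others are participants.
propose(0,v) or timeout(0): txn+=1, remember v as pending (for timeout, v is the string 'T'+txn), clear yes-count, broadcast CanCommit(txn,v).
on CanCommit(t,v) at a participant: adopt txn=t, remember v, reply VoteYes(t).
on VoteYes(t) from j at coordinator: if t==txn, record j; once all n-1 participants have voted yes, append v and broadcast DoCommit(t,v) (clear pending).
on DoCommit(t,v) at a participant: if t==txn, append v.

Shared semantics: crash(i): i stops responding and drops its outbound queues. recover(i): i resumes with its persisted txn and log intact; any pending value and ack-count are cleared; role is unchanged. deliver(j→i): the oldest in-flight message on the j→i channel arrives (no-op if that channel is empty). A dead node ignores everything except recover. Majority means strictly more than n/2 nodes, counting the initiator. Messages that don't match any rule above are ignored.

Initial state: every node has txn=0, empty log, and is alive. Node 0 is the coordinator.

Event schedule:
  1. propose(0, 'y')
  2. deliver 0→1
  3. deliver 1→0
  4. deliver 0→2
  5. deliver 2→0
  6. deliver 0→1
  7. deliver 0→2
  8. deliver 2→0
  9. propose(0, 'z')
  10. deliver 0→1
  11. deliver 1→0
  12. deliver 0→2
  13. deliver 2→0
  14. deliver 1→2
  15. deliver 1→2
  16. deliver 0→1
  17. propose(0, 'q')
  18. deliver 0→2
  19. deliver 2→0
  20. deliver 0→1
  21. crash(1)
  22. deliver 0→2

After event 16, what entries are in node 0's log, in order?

1. propose(0,'y'):  <0:coor t1 ->
2. deliver 0→1:  <1:part t1 ->
3. deliver 1→0:  nop
4. deliver 0→2:  <2:part t1 ->
5. deliver 2→0:  <0:coor t1 y>
6. deliver 0→1:  <1:part t1 y>
7. deliver 0→2:  <2:part t1 y>
8. deliver 2→0:  nop
9. propose(0,'z'):  <0:coor t2 y>
10. deliver 0→1:  <1:part t2 y>
11. deliver 1→0:  nop
12. deliver 0→2:  <2:part t2 y>
13. deliver 2→0:  <0:coor t2 y,z>
14. deliver 1→2:  nop
15. deliver 1→2:  nop
16. deliver 0→1:  <1:part t2 y,z>

y,z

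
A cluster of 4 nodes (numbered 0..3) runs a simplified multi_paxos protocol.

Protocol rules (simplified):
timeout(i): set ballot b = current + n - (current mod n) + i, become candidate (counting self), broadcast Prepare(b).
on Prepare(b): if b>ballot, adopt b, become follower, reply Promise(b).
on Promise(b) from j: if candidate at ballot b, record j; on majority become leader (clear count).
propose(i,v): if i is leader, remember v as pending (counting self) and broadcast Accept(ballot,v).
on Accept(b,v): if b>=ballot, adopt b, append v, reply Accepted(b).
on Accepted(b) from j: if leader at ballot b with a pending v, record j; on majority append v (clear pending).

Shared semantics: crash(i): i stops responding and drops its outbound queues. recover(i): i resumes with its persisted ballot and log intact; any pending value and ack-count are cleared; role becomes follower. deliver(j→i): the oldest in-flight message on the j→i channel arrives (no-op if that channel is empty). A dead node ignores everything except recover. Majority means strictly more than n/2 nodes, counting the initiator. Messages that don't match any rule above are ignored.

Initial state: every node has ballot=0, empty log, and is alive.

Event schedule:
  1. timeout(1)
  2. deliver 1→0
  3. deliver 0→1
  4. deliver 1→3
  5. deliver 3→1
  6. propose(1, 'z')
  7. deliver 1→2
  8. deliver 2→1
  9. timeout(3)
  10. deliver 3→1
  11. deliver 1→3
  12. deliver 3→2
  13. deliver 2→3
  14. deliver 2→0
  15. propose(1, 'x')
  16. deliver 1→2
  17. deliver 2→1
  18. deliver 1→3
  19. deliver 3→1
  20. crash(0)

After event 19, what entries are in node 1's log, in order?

empty

[1] timeout(1) → N1(cand b5 [-])
[2] deliver 1→0 → N0(foll b5 [-])
[3] deliver 0→1 → ∅
[4] deliver 1→3 → N3(foll b5 [-])
[5] deliver 3→1 → N1(lead b5 [-])
[6] propose(1,'z') → ∅
[7] deliver 1→2 → N2(foll b5 [-])
[8] deliver 2→1 → ∅
[9] timeout(3) → N3(cand b11 [-])
[10] deliver 3→1 → N1(foll b11 [-])
[11] deliver 1→3 → ∅
[12] deliver 3→2 → N2(foll b11 [-])
[13] deliver 2→3 → ∅
[14] deliver 2→0 → ∅
[15] propose(1,'x') → ∅
[16] deliver 1→2 → ∅
[17] deliver 2→1 → ∅
[18] deliver 1→3 → N3(lead b11 [-])
[19] deliver 3→1 → ∅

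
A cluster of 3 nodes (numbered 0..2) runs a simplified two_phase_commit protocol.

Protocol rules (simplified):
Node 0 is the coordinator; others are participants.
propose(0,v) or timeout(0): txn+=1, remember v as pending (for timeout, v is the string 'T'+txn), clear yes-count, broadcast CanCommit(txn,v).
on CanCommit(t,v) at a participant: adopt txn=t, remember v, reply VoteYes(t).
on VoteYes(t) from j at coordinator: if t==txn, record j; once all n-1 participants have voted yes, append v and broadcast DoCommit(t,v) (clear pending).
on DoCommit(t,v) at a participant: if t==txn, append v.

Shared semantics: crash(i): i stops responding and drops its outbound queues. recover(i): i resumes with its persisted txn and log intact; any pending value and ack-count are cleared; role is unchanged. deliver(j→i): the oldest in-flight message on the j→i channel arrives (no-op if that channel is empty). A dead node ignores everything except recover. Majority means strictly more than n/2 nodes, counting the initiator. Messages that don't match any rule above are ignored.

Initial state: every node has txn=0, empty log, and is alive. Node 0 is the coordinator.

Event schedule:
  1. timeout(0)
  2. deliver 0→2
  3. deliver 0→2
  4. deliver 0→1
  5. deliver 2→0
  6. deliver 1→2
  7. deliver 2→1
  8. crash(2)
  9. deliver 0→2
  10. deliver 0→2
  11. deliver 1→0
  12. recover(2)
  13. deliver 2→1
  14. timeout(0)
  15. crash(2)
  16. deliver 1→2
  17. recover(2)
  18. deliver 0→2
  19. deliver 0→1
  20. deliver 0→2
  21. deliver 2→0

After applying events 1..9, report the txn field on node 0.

1

step 1 timeout(0): 0={coor,t=1,log=-}
step 2 deliver 0→2: 2={part,t=1,log=-}
step 3 deliver 0→2: —
step 4 deliver 0→1: 1={part,t=1,log=-}
step 5 deliver 2→0: —
step 6 deliver 1→2: —
step 7 deliver 2→1: —
step 8 crash(2): 2={✗part,t=1,log=-}
step 9 deliver 0→2: —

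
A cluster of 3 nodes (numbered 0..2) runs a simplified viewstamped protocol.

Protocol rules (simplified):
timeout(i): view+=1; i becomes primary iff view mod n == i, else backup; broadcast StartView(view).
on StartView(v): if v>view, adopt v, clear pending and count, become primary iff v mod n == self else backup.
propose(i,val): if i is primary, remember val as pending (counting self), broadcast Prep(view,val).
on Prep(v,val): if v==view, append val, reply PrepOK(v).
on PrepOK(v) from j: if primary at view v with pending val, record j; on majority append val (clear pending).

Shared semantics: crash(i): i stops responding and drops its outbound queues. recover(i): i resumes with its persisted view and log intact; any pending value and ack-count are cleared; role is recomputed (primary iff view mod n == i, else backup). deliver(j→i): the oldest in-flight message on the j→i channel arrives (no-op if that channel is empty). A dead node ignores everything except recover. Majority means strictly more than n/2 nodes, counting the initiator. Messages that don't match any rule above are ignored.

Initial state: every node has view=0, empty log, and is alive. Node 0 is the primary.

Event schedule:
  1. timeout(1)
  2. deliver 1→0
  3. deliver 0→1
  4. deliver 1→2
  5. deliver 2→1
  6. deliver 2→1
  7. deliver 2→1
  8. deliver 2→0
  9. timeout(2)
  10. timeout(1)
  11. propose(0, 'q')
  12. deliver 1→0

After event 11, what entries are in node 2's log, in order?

[1] timeout(1) → N1(prim v1 [-])
[2] deliver 1→0 → N0(back v1 [-])
[3] deliver 0→1 → ∅
[4] deliver 1→2 → N2(back v1 [-])
[5] deliver 2→1 → ∅
[6] deliver 2→1 → ∅
[7] deliver 2→1 → ∅
[8] deliver 2→0 → ∅
[9] timeout(2) → N2(prim v2 [-])
[10] timeout(1) → N1(back v2 [-])
[11] propose(0,'q') → ∅

empty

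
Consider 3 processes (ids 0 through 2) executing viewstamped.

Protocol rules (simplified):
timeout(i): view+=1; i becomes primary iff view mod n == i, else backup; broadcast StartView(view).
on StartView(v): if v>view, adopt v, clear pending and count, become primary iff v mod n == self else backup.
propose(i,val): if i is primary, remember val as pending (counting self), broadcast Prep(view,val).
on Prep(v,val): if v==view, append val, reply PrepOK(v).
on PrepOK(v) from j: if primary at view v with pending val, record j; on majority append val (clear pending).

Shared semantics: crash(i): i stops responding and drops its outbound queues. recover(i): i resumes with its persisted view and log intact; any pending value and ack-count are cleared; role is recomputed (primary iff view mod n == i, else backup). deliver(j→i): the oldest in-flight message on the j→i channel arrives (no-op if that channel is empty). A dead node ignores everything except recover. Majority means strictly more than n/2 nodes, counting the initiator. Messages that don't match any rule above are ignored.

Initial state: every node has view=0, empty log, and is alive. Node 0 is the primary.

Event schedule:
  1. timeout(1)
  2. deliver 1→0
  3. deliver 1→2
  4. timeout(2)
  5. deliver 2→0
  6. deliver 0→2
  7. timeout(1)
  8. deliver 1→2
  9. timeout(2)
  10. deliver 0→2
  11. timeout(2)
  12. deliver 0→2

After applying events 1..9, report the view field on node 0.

2

e1 timeout(1): 1[prim,v=1,-]
e2 deliver 1→0: 0[back,v=1,-]
e3 deliver 1→2: 2[back,v=1,-]
e4 timeout(2): 2[prim,v=2,-]
e5 deliver 2→0: 0[back,v=2,-]
e6 deliver 0→2: ·
e7 timeout(1): 1[back,v=2,-]
e8 deliver 1→2: ·
e9 timeout(2): 2[back,v=3,-]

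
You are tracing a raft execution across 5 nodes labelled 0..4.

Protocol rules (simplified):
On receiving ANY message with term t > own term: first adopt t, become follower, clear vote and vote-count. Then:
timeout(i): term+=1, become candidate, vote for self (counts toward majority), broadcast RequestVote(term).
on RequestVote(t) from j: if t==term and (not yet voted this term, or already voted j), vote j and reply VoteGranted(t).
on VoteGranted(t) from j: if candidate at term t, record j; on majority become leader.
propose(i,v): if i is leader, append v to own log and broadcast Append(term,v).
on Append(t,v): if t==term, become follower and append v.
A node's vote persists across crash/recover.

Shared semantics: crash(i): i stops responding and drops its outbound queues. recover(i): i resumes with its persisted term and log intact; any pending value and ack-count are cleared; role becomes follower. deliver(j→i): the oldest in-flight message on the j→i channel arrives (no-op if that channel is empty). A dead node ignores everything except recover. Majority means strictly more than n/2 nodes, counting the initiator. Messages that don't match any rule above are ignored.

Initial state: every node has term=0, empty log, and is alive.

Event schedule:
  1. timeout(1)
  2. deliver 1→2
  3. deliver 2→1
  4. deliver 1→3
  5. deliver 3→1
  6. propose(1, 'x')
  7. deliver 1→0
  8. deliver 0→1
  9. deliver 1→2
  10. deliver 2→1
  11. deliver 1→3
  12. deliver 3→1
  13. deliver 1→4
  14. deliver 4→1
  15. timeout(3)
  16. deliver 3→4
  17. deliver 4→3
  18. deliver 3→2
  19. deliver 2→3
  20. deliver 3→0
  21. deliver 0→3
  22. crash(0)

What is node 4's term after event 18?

after 1 — timeout(1): n1:cand/t1/[-]
after 2 — deliver 1→2: n2:foll/t1/[-]
after 3 — deliver 2→1: ·
after 4 — deliver 1→3: n3:foll/t1/[-]
after 5 — deliver 3→1: n1:lead/t1/[-]
after 6 — propose(1,'x'): n1:lead/t1/[x]
after 7 — deliver 1→0: n0:foll/t1/[-]
after 8 — deliver 0→1: ·
after 9 — deliver 1→2: n2:foll/t1/[x]
after 10 — deliver 2→1: ·
after 11 — deliver 1→3: n3:foll/t1/[x]
after 12 — deliver 3→1: ·
after 13 — deliver 1→4: n4:foll/t1/[-]
after 14 — deliver 4→1: ·
after 15 — timeout(3): n3:cand/t2/[x]
after 16 — deliver 3→4: n4:foll/t2/[-]
after 17 — deliver 4→3: ·
after 18 — deliver 3→2: n2:foll/t2/[x]

2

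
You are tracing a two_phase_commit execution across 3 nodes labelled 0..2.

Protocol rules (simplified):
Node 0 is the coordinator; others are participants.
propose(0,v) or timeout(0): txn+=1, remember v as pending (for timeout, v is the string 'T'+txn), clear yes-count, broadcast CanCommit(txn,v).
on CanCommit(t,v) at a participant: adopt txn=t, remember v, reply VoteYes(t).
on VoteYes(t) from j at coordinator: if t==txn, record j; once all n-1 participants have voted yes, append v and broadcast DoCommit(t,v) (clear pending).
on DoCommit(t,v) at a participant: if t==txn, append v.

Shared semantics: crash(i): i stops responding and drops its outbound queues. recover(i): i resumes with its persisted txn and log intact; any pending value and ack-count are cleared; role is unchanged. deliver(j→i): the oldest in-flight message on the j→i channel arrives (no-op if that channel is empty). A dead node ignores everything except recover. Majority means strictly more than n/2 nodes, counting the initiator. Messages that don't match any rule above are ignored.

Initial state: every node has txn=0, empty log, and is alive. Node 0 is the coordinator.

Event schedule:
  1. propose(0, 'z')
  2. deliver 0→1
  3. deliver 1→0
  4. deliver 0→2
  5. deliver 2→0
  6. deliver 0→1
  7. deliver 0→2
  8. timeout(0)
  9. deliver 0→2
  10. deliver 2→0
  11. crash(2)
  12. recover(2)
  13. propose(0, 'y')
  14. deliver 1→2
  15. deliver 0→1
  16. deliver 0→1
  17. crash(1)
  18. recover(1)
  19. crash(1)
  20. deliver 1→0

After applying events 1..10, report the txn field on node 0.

2

e1 propose(0,'z'): 0[coor,t=1,-]
e2 deliver 0→1: 1[part,t=1,-]
e3 deliver 1→0: ·
e4 deliver 0→2: 2[part,t=1,-]
e5 deliver 2→0: 0[coor,t=1,z]
e6 deliver 0→1: 1[part,t=1,z]
e7 deliver 0→2: 2[part,t=1,z]
e8 timeout(0): 0[coor,t=2,z]
e9 deliver 0→2: 2[part,t=2,z]
e10 deliver 2→0: ·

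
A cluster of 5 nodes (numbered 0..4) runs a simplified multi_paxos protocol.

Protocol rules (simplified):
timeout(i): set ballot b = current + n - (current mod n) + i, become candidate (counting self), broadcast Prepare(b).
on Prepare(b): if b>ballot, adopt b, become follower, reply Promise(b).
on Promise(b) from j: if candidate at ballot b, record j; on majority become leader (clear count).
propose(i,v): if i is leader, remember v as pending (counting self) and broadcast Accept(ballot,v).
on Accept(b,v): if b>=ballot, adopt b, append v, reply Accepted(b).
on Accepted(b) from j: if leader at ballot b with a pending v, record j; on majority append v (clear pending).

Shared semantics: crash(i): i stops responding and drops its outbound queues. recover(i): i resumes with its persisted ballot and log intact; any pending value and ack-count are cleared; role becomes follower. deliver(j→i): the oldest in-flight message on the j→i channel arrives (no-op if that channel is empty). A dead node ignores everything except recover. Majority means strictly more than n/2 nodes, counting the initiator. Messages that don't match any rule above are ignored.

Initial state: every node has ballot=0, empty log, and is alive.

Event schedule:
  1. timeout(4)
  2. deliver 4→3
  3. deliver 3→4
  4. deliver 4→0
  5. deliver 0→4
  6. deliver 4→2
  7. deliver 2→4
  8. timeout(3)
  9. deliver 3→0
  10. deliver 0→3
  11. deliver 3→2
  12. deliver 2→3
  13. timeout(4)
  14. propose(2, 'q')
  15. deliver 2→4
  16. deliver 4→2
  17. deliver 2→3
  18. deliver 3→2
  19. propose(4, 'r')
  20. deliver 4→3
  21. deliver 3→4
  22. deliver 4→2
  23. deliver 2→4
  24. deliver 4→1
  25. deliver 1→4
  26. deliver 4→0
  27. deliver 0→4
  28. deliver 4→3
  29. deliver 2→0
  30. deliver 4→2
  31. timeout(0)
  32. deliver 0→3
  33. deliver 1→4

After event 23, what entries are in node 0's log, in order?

step 1 timeout(4): 4={cand,b=9,log=-}
step 2 deliver 4→3: 3={foll,b=9,log=-}
step 3 deliver 3→4: —
step 4 deliver 4→0: 0={foll,b=9,log=-}
step 5 deliver 0→4: 4={lead,b=9,log=-}
step 6 deliver 4→2: 2={foll,b=9,log=-}
step 7 deliver 2→4: —
step 8 timeout(3): 3={cand,b=13,log=-}
step 9 deliver 3→0: 0={foll,b=13,log=-}
step 10 deliver 0→3: —
step 11 deliver 3→2: 2={foll,b=13,log=-}
step 12 deliver 2→3: 3={lead,b=13,log=-}
step 13 timeout(4): 4={cand,b=14,log=-}
step 14 propose(2,'q'): —
step 15 deliver 2→4: —
step 16 deliver 4→2: 2={foll,b=14,log=-}
step 17 deliver 2→3: —
step 18 deliver 3→2: —
step 19 propose(4,'r'): —
step 20 deliver 4→3: 3={foll,b=14,log=-}
step 21 deliver 3→4: —
step 22 deliver 4→2: —
step 23 deliver 2→4: —

empty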